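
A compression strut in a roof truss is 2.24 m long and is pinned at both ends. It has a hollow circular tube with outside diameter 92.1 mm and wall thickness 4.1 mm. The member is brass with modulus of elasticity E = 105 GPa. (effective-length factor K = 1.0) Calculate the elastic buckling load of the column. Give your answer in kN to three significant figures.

Inner diameter d_i = 92.1 − 2×4.1 = 83.90 mm
I = π(d_o⁴ − d_i⁴)/64 = π(92.1⁴ − 83.90⁴)/64 = 1.100×10^6 mm⁴
I = 1.100×10^6 mm⁴ = 1.100×10^-6 m⁴
Effective length L_e = K·L = 1 × 2.24 = 2.240 m
P_cr = π²EI / L_e² = π² × 105×10⁹ × 1.100×10^-6 / 2.240² = 2.271×10^5 N

P_cr ≈ 227 kN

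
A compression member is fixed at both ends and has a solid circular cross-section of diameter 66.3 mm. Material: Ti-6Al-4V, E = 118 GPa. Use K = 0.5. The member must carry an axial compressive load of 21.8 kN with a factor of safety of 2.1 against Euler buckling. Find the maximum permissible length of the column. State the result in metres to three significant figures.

I = πd⁴/64 = π×66.3⁴/64 = 9.485×10^5 mm⁴
I = 9.485×10^-7 m⁴
Required critical load P_cr = n·P = 2.1 × 21.8 = 45.78 kN = 4.578×10^4 N
From P_cr = π²EI/(K·L)²:  L = (1/K)·√(π²EI/P_cr) = (1/0.5)·√(π²×1.18×10^11×9.485×10^-7/4.578×10^4)
L = 9.82 m

L_max ≈ 9.82 m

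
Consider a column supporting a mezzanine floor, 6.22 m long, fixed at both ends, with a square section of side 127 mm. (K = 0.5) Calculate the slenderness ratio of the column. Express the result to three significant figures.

For a square r = a/√12 = 127/√12 = 36.66 mm
L_e = K·L = 0.5 × 6.22 m = 3.110 m = 3110.0 mm
λ = L_e / r_min = 3110.0 / 36.66 = 84.8

λ ≈ 84.8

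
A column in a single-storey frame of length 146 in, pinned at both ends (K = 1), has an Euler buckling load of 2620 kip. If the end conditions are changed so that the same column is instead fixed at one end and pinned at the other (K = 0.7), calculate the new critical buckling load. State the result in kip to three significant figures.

P_cr ≈ 5350 kip

P_cr ∝ 1/K², so P_cr,new = P_cr,old × (K_old/K_new)² = 2620 × (1/0.7)²
= 2620 × 2.041 = 5350 kip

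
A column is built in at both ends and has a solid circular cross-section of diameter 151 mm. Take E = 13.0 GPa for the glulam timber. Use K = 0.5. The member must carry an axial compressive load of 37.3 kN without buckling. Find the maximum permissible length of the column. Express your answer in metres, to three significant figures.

L_max ≈ 18.7 m

I = πd⁴/64 = π×151⁴/64 = 2.552×10^7 mm⁴
I = 2.552×10^-5 m⁴
At the buckling limit P_cr = P = 3.730×10^4 N
From P_cr = π²EI/(K·L)²:  L = (1/K)·√(π²EI/P_cr) = (1/0.5)·√(π²×1.30×10^10×2.552×10^-5/3.730×10^4)
L = 18.7 m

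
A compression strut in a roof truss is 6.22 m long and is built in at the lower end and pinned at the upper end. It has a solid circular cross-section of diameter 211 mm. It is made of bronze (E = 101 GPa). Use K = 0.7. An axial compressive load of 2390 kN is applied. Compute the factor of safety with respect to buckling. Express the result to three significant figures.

n ≈ 2.14

I = πd⁴/64 = π×211⁴/64 = 9.730×10^7 mm⁴
I = 9.730×10^7 mm⁴ = 9.730×10^-5 m⁴
Effective length L_e = K·L = 0.7 × 6.22 = 4.354 m
P_cr = π²EI / L_e² = π² × 101×10⁹ × 9.730×10^-5 / 4.354² = 5.116×10^6 N
Factor of safety n = P_cr / P = 5116.2 / 2390 = 2.14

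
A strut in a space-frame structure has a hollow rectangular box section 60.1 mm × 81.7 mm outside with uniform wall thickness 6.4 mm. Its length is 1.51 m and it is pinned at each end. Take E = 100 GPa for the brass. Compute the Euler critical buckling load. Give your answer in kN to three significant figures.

Inner dimensions: h_i = 81.7 − 2×6.4 = 68.90 mm, b_i = 60.1 − 2×6.4 = 47.30 mm
Weak-axis I_min = (h_o·b_o³ − h_i·b_i³)/12 with b_o = 60.1, b_i = 47.30 mm (shorter outer/inner sides).
I_min = (81.7×60.1³ − 68.90×47.30³)/12 = 8.704×10^5 mm⁴
I = 8.704×10^5 mm⁴ = 8.704×10^-7 m⁴
Effective length L_e = K·L = 1 × 1.51 = 1.510 m
P_cr = π²EI / L_e² = π² × 100×10⁹ × 8.704×10^-7 / 1.510² = 3.767×10^5 N

P_cr ≈ 377 kN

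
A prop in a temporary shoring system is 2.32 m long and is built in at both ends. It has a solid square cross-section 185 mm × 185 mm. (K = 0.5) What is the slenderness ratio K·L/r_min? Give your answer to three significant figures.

λ ≈ 21.7

For a square r = a/√12 = 185/√12 = 53.40 mm
L_e = K·L = 0.5 × 2.32 m = 1.160 m = 1160.0 mm
λ = L_e / r_min = 1160.0 / 53.40 = 21.7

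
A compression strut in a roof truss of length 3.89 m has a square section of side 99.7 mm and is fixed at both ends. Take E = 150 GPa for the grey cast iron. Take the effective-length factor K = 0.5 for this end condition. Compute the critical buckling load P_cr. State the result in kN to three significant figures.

P_cr ≈ 3220 kN

I = a⁴/12 = 99.7⁴/12 = 8.234×10^6 mm⁴
I = 8.234×10^6 mm⁴ = 8.234×10^-6 m⁴
Effective length L_e = K·L = 0.5 × 3.89 = 1.945 m
P_cr = π²EI / L_e² = π² × 150×10⁹ × 8.234×10^-6 / 1.945² = 3.222×10^6 N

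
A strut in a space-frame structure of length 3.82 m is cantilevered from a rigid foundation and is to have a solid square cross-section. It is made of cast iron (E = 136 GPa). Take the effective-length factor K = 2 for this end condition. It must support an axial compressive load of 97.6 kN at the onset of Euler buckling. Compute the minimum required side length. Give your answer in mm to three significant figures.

L_e = K·L = 2 × 3.82 = 7.640 m
Required I = P_cr·L_e²/(π²E) = 9.760×10^4 × 7.640² / (π² × 1.36×10^11) = 4.244×10^-6 m⁴
I_req = 4.244×10^6 mm⁴
Solid square: I = a⁴/12  ⇒  a = (12I)^(1/4) = (12×4.244×10^6)^(1/4) = 84.5 mm

a ≈ 84.5 mm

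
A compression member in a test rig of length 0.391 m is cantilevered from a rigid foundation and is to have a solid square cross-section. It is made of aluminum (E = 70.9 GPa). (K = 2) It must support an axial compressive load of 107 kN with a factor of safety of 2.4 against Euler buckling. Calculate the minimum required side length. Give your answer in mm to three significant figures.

Required P_cr = n·P = 2.4 × 107 = 256.8 kN
L_e = K·L = 2 × 0.391 = 0.7820 m
Required I = P_cr·L_e²/(π²E) = 2.568×10^5 × 0.7820² / (π² × 7.09×10^10) = 2.244×10^-7 m⁴
I_req = 2.244×10^5 mm⁴
Solid square: I = a⁴/12  ⇒  a = (12I)^(1/4) = (12×2.244×10^5)^(1/4) = 40.5 mm

a ≈ 40.5 mm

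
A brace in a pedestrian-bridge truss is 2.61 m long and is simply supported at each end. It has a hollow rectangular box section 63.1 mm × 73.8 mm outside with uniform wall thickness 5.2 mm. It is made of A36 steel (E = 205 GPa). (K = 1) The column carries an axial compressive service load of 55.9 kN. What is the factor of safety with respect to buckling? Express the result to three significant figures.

n ≈ 4.10

Inner dimensions: h_i = 73.8 − 2×5.2 = 63.40 mm, b_i = 63.1 − 2×5.2 = 52.70 mm
Weak-axis I_min = (h_o·b_o³ − h_i·b_i³)/12 with b_o = 63.1, b_i = 52.70 mm (shorter outer/inner sides).
I_min = (73.8×63.1³ − 63.40×52.70³)/12 = 7.718×10^5 mm⁴
I = 7.718×10^5 mm⁴ = 7.718×10^-7 m⁴
Effective length L_e = K·L = 1 × 2.61 = 2.610 m
P_cr = π²EI / L_e² = π² × 205×10⁹ × 7.718×10^-7 / 2.610² = 2.292×10^5 N
Factor of safety n = P_cr / P = 229.24 / 55.9 = 4.10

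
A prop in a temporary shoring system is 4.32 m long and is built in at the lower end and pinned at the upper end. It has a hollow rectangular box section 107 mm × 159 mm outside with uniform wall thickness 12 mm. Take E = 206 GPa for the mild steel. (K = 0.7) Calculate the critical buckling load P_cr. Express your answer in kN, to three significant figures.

P_cr ≈ 2180 kN

Inner dimensions: h_i = 159 − 2×12 = 135.0 mm, b_i = 107 − 2×12 = 83.00 mm
Weak-axis I_min = (h_o·b_o³ − h_i·b_i³)/12 with b_o = 107, b_i = 83.00 mm (shorter outer/inner sides).
I_min = (159×107³ − 135.0×83.00³)/12 = 9.799×10^6 mm⁴
I = 9.799×10^6 mm⁴ = 9.799×10^-6 m⁴
Effective length L_e = K·L = 0.7 × 4.32 = 3.024 m
P_cr = π²EI / L_e² = π² × 206×10⁹ × 9.799×10^-6 / 3.024² = 2.179×10^6 N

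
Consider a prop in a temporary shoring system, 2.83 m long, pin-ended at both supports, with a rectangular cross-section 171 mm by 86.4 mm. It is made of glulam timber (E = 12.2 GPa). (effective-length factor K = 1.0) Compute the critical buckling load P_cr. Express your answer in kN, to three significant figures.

P_cr ≈ 138 kN

Buckling occurs about the weak axis: I_min = h·b³/12 with b = 86.4 mm (the shorter side).
I_min = 171×86.4³/12 = 9.191×10^6 mm⁴
I = 9.191×10^6 mm⁴ = 9.191×10^-6 m⁴
Effective length L_e = K·L = 1 × 2.83 = 2.830 m
P_cr = π²EI / L_e² = π² × 12.2×10⁹ × 9.191×10^-6 / 2.830² = 1.382×10^5 N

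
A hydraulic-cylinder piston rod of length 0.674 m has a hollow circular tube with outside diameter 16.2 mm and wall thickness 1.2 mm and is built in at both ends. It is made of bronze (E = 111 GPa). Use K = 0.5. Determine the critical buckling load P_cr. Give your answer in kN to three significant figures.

P_cr ≈ 15.4 kN

Inner diameter d_i = 16.2 − 2×1.2 = 13.80 mm
I = π(d_o⁴ − d_i⁴)/64 = π(16.2⁴ − 13.80⁴)/64 = 1.601×10^3 mm⁴
I = 1.601×10^3 mm⁴ = 1.601×10^-9 m⁴
Effective length L_e = K·L = 0.5 × 0.674 = 0.3370 m
P_cr = π²EI / L_e² = π² × 111×10⁹ × 1.601×10^-9 / 0.3370² = 1.544×10^4 N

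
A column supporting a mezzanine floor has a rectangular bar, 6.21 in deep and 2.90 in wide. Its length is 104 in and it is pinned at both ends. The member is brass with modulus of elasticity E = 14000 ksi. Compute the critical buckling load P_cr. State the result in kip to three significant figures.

Buckling occurs about the weak axis: I_min = h·b³/12 with b = 2.90 in (the shorter side).
I_min = 6.21×2.90³/12 = 12.62 in⁴
Effective length L_e = K·L = 1 × 104 = 104.0 in
P_cr = π²EI / L_e² = π² × 14000×10³ × 12.62 / 104.0² = 1.612×10^5 lb

P_cr ≈ 161 kip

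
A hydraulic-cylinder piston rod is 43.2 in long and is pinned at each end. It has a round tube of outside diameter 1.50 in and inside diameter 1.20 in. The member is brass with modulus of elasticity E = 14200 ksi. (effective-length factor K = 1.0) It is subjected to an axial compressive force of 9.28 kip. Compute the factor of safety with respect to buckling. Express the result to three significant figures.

n ≈ 1.19

d_o = 1.50 in, d_i = 1.20 in
I = π(d_o⁴ − d_i⁴)/64 = π(1.50⁴ − 1.200⁴)/64 = 0.1467 in⁴
Effective length L_e = K·L = 1 × 43.2 = 43.20 in
P_cr = π²EI / L_e² = π² × 14200×10³ × 0.1467 / 43.20² = 1.102×10^4 lb
Factor of safety n = P_cr / P = 11.018 / 9.28 = 1.19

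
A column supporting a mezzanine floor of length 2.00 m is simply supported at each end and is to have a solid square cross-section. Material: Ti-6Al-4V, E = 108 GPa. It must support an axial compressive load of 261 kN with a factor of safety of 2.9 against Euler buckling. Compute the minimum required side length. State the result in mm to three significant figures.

Required P_cr = n·P = 2.9 × 261 = 756.9 kN
L_e = K·L = 1 × 2.00 = 2.000 m
Required I = P_cr·L_e²/(π²E) = 7.569×10^5 × 2.000² / (π² × 1.08×10^11) = 2.840×10^-6 m⁴
I_req = 2.840×10^6 mm⁴
Solid square: I = a⁴/12  ⇒  a = (12I)^(1/4) = (12×2.840×10^6)^(1/4) = 76.4 mm

a ≈ 76.4 mm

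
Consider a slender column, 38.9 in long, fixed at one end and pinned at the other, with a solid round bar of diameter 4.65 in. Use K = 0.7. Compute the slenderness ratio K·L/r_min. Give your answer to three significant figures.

I = πd⁴/64 = π×4.65⁴/64 = 22.95 in⁴
A = 16.98 in²;  r_min = √(I/A) = √(22.95/16.98) = 1.163 in
L_e = K·L = 0.7 × 38.9 = 27.23 in
λ = L_e / r_min = 27.230 / 1.163 = 23.4

λ ≈ 23.4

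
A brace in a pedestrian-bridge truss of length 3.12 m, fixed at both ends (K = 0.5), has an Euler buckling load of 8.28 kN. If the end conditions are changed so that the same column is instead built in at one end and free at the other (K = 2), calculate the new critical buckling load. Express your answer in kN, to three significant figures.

P_cr ≈ 0.518 kN

P_cr ∝ 1/K², so P_cr,new = P_cr,old × (K_old/K_new)² = 8.28 × (0.5/2)²
= 8.28 × 0.06250 = 0.518 kN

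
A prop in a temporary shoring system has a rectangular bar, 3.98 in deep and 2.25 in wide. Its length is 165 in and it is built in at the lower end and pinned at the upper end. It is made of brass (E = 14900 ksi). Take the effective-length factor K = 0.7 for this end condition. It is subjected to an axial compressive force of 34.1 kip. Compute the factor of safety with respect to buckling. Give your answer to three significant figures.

Buckling occurs about the weak axis: I_min = h·b³/12 with b = 2.25 in (the shorter side).
I_min = 3.98×2.25³/12 = 3.778 in⁴
Effective length L_e = K·L = 0.7 × 165 = 115.5 in
P_cr = π²EI / L_e² = π² × 14900×10³ × 3.778 / 115.5² = 4.165×10^4 lb
Factor of safety n = P_cr / P = 41.646 / 34.1 = 1.22

n ≈ 1.22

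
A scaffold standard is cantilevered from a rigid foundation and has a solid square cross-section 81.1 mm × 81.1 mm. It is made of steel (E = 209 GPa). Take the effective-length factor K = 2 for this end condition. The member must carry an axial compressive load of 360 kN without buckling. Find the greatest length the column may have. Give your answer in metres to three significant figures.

I = a⁴/12 = 81.1⁴/12 = 3.605×10^6 mm⁴
I = 3.605×10^-6 m⁴
At the buckling limit P_cr = P = 3.600×10^5 N
From P_cr = π²EI/(K·L)²:  L = (1/K)·√(π²EI/P_cr) = (1/2)·√(π²×2.09×10^11×3.605×10^-6/3.600×10^5)
L = 2.27 m

L_max ≈ 2.27 m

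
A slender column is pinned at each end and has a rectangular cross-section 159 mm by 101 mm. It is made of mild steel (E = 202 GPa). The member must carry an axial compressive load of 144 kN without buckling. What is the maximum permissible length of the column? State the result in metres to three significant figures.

L_max ≈ 13.7 m

Buckling occurs about the weak axis: I_min = h·b³/12 with b = 101 mm (the shorter side).
I_min = 159×101³/12 = 1.365×10^7 mm⁴
I = 1.365×10^-5 m⁴
At the buckling limit P_cr = P = 1.440×10^5 N
From P_cr = π²EI/(K·L)²:  L = (1/K)·√(π²EI/P_cr) = (1/1)·√(π²×2.02×10^11×1.365×10^-5/1.440×10^5)
L = 13.7 m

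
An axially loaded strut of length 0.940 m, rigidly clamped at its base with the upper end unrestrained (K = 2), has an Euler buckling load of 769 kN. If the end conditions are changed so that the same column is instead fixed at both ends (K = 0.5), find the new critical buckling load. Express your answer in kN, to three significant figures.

P_cr ∝ 1/K², so P_cr,new = P_cr,old × (K_old/K_new)² = 769 × (2/0.5)²
= 769 × 16.00 = 12300 kN

P_cr ≈ 12300 kN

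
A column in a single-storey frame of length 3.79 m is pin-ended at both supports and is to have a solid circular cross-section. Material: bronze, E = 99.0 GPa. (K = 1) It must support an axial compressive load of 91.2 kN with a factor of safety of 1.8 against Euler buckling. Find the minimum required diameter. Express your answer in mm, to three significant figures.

Required P_cr = n·P = 1.8 × 91.2 = 164.2 kN
L_e = K·L = 1 × 3.79 = 3.790 m
Required I = P_cr·L_e²/(π²E) = 1.642×10^5 × 3.790² / (π² × 9.90×10^10) = 2.413×10^-6 m⁴
I_req = 2.413×10^6 mm⁴
Solid circle: I = πd⁴/64  ⇒  d = (64I/π)^(1/4) = (64×2.413×10^6/π)^(1/4) = 83.7 mm

d ≈ 83.7 mm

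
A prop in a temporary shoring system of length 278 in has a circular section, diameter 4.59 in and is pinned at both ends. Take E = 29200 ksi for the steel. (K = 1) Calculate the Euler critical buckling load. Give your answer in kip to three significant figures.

I = πd⁴/64 = π×4.59⁴/64 = 21.79 in⁴
Effective length L_e = K·L = 1 × 278 = 278.0 in
P_cr = π²EI / L_e² = π² × 29200×10³ × 21.79 / 278.0² = 8.125×10^4 lb

P_cr ≈ 81.2 kip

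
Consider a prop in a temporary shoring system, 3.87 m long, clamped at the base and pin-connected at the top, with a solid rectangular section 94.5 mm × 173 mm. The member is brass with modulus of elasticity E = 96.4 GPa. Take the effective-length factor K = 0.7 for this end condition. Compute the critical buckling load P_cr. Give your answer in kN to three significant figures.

P_cr ≈ 1580 kN

Buckling occurs about the weak axis: I_min = h·b³/12 with b = 94.5 mm (the shorter side).
I_min = 173×94.5³/12 = 1.217×10^7 mm⁴
I = 1.217×10^7 mm⁴ = 1.217×10^-5 m⁴
Effective length L_e = K·L = 0.7 × 3.87 = 2.709 m
P_cr = π²EI / L_e² = π² × 96.4×10⁹ × 1.217×10^-5 / 2.709² = 1.577×10^6 N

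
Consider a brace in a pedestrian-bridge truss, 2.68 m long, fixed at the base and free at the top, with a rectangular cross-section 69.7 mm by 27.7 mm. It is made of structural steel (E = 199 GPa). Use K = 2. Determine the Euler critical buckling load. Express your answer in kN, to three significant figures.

P_cr ≈ 8.44 kN

Buckling occurs about the weak axis: I_min = h·b³/12 with b = 27.7 mm (the shorter side).
I_min = 69.7×27.7³/12 = 1.234×10^5 mm⁴
I = 1.234×10^5 mm⁴ = 1.234×10^-7 m⁴
Effective length L_e = K·L = 2 × 2.68 = 5.360 m
P_cr = π²EI / L_e² = π² × 199×10⁹ × 1.234×10^-7 / 5.360² = 8.439×10^3 N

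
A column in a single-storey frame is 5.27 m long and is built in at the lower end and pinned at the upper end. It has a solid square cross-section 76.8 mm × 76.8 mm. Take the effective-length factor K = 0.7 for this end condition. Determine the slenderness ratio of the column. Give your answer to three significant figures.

λ ≈ 166

For a square r = a/√12 = 76.8/√12 = 22.17 mm
L_e = K·L = 0.7 × 5.27 m = 3.689 m = 3689.0 mm
λ = L_e / r_min = 3689.0 / 22.17 = 166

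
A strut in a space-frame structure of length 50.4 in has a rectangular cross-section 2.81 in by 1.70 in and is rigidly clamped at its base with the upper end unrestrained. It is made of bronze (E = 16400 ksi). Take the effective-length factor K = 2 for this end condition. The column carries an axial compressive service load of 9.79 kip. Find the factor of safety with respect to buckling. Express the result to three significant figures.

Buckling occurs about the weak axis: I_min = h·b³/12 with b = 1.70 in (the shorter side).
I_min = 2.81×1.70³/12 = 1.150 in⁴
Effective length L_e = K·L = 2 × 50.4 = 100.8 in
P_cr = π²EI / L_e² = π² × 16400×10³ × 1.150 / 100.8² = 1.833×10^4 lb
Factor of safety n = P_cr / P = 18.327 / 9.79 = 1.87

n ≈ 1.87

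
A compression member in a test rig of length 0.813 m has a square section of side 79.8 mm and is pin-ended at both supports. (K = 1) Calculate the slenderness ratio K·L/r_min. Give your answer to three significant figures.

For a square r = a/√12 = 79.8/√12 = 23.04 mm
L_e = K·L = 1 × 0.813 m = 0.8130 m = 813.00 mm
λ = L_e / r_min = 813.00 / 23.04 = 35.3

λ ≈ 35.3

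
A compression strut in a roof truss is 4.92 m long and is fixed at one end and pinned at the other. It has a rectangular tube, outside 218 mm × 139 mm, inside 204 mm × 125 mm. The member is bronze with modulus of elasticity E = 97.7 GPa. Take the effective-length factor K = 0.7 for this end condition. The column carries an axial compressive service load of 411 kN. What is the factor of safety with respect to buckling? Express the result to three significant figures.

Weak-axis I_min = (h_o·b_o³ − h_i·b_i³)/12 with b_o = 139, b_i = 125.0 mm (shorter outer/inner sides).
I_min = (218×139³ − 204.0×125.0³)/12 = 1.559×10^7 mm⁴
I = 1.559×10^7 mm⁴ = 1.559×10^-5 m⁴
Effective length L_e = K·L = 0.7 × 4.92 = 3.444 m
P_cr = π²EI / L_e² = π² × 97.7×10⁹ × 1.559×10^-5 / 3.444² = 1.267×10^6 N
Factor of safety n = P_cr / P = 1267.0 / 411 = 3.08

n ≈ 3.08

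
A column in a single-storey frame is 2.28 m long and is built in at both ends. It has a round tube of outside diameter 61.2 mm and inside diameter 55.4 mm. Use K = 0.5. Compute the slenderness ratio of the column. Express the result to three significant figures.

d_o = 61.2 mm, d_i = 55.4 mm
I = π(d_o⁴ − d_i⁴)/64 = π(61.2⁴ − 55.40⁴)/64 = 2.262×10^5 mm⁴
A = 531.1 mm²;  r_min = √(I/A) = √(2.262×10^5/531.1) = 20.64 mm
L_e = K·L = 0.5 × 2.28 m = 1.140 m = 1140.0 mm
λ = L_e / r_min = 1140.0 / 20.64 = 55.2

λ ≈ 55.2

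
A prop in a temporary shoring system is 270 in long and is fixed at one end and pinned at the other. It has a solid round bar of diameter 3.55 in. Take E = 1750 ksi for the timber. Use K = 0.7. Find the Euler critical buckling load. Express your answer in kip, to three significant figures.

I = πd⁴/64 = π×3.55⁴/64 = 7.796 in⁴
Effective length L_e = K·L = 0.7 × 270 = 189.0 in
P_cr = π²EI / L_e² = π² × 1750×10³ × 7.796 / 189.0² = 3.770×10^3 lb

P_cr ≈ 3.77 kip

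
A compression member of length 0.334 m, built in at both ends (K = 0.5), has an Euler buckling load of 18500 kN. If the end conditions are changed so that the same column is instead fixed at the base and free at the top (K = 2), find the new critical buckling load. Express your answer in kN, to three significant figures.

P_cr ∝ 1/K², so P_cr,new = P_cr,old × (K_old/K_new)² = 18500 × (0.5/2)²
= 18500 × 0.06250 = 1160 kN

P_cr ≈ 1160 kN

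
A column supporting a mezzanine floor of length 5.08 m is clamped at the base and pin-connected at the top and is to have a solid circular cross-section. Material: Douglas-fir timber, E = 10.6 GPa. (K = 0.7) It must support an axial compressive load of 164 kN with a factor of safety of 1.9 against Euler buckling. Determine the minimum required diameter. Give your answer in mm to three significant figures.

Required P_cr = n·P = 1.9 × 164 = 311.6 kN
L_e = K·L = 0.7 × 5.08 = 3.556 m
Required I = P_cr·L_e²/(π²E) = 3.116×10^5 × 3.556² / (π² × 1.06×10^10) = 3.766×10^-5 m⁴
I_req = 3.766×10^7 mm⁴
Solid circle: I = πd⁴/64  ⇒  d = (64I/π)^(1/4) = (64×3.766×10^7/π)^(1/4) = 166 mm

d ≈ 166 mm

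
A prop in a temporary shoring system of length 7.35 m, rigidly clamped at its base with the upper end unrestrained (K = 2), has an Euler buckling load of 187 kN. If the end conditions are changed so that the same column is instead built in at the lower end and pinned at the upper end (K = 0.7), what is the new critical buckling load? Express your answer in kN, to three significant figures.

P_cr ≈ 1530 kN

P_cr ∝ 1/K², so P_cr,new = P_cr,old × (K_old/K_new)² = 187 × (2/0.7)²
= 187 × 8.163 = 1530 kN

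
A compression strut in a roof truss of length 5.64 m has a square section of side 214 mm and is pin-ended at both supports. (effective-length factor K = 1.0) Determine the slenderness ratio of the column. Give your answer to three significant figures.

λ ≈ 91.3

For a square r = a/√12 = 214/√12 = 61.78 mm
L_e = K·L = 1 × 5.64 m = 5.640 m = 5640.0 mm
λ = L_e / r_min = 5640.0 / 61.78 = 91.3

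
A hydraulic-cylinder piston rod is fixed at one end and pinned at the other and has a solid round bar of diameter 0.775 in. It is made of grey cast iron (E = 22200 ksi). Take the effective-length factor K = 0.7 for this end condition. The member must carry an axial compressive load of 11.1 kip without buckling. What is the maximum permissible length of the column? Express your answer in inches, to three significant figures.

I = πd⁴/64 = π×0.775⁴/64 = 1.771×10^-2 in⁴
At the buckling limit P_cr = P = 1.110×10^4 lb
From P_cr = π²EI/(K·L)²:  L = (1/K)·√(π²EI/P_cr) = (1/0.7)·√(π²×2.22×10^7×1.771×10^-2/1.110×10^4)
L = 26.7 in

L_max ≈ 26.7 in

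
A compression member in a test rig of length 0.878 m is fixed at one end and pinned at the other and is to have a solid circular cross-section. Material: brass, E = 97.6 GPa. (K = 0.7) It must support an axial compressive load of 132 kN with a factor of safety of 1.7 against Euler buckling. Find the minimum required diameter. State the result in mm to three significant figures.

d ≈ 36.6 mm

Required P_cr = n·P = 1.7 × 132 = 224.4 kN
L_e = K·L = 0.7 × 0.878 = 0.6146 m
Required I = P_cr·L_e²/(π²E) = 2.244×10^5 × 0.6146² / (π² × 9.76×10^10) = 8.800×10^-8 m⁴
I_req = 8.800×10^4 mm⁴
Solid circle: I = πd⁴/64  ⇒  d = (64I/π)^(1/4) = (64×8.800×10^4/π)^(1/4) = 36.6 mm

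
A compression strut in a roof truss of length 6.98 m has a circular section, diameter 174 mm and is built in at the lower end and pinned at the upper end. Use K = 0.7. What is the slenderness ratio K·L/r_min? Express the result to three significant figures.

λ ≈ 112

For a solid circle r = d/4 = 174/4 = 43.50 mm
L_e = K·L = 0.7 × 6.98 m = 4.886 m = 4886.0 mm
λ = L_e / r_min = 4886.0 / 43.50 = 112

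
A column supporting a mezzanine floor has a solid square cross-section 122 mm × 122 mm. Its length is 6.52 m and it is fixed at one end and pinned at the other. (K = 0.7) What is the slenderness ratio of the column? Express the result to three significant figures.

For a square r = a/√12 = 122/√12 = 35.22 mm
L_e = K·L = 0.7 × 6.52 m = 4.564 m = 4564.0 mm
λ = L_e / r_min = 4564.0 / 35.22 = 130

λ ≈ 130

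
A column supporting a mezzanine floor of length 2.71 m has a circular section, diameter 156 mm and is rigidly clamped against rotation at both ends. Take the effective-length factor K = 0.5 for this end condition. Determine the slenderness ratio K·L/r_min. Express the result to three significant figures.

λ ≈ 34.7

I = πd⁴/64 = π×156⁴/64 = 2.907×10^7 mm⁴
A = 1.911×10^4 mm²;  r_min = √(I/A) = √(2.907×10^7/1.911×10^4) = 39.00 mm
L_e = K·L = 0.5 × 2.71 m = 1.355 m = 1355.0 mm
λ = L_e / r_min = 1355.0 / 39.00 = 34.7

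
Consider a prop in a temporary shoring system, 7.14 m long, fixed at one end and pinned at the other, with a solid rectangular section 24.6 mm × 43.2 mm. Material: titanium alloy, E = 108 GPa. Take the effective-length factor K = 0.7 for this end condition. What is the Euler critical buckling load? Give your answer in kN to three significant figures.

Buckling occurs about the weak axis: I_min = h·b³/12 with b = 24.6 mm (the shorter side).
I_min = 43.2×24.6³/12 = 5.359×10^4 mm⁴
I = 5.359×10^4 mm⁴ = 5.359×10^-8 m⁴
Effective length L_e = K·L = 0.7 × 7.14 = 4.998 m
P_cr = π²EI / L_e² = π² × 108×10⁹ × 5.359×10^-8 / 4.998² = 2.287×10^3 N

P_cr ≈ 2.29 kN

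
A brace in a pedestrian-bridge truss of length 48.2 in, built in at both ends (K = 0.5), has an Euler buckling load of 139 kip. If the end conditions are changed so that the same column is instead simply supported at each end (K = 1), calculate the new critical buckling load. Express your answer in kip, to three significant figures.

P_cr ∝ 1/K², so P_cr,new = P_cr,old × (K_old/K_new)² = 139 × (0.5/1)²
= 139 × 0.2500 = 34.8 kip

P_cr ≈ 34.8 kip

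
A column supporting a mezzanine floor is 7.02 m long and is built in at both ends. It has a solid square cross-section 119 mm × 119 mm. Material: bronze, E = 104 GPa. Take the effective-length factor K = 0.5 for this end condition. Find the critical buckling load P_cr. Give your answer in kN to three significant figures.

I = a⁴/12 = 119⁴/12 = 1.671×10^7 mm⁴
I = 1.671×10^7 mm⁴ = 1.671×10^-5 m⁴
Effective length L_e = K·L = 0.5 × 7.02 = 3.510 m
P_cr = π²EI / L_e² = π² × 104×10⁹ × 1.671×10^-5 / 3.510² = 1.392×10^6 N

P_cr ≈ 1390 kN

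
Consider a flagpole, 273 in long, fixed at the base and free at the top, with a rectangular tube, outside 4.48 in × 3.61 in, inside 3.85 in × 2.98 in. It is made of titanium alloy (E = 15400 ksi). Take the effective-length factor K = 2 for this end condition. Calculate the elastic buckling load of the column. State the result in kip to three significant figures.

Weak-axis I_min = (h_o·b_o³ − h_i·b_i³)/12 with b_o = 3.61, b_i = 2.980 in (shorter outer/inner sides).
I_min = (4.48×3.61³ − 3.850×2.980³)/12 = 9.073 in⁴
Effective length L_e = K·L = 2 × 273 = 546.0 in
P_cr = π²EI / L_e² = π² × 15400×10³ × 9.073 / 546.0² = 4.626×10^3 lb

P_cr ≈ 4.63 kip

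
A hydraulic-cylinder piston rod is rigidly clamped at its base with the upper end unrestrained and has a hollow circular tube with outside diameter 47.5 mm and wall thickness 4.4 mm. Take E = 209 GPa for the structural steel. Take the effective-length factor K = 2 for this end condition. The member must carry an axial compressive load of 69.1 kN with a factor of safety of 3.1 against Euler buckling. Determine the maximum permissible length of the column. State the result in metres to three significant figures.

L_max ≈ 0.580 m

Inner diameter d_i = 47.5 − 2×4.4 = 38.70 mm
I = π(d_o⁴ − d_i⁴)/64 = π(47.5⁴ − 38.70⁴)/64 = 1.398×10^5 mm⁴
I = 1.398×10^-7 m⁴
Required critical load P_cr = n·P = 3.1 × 69.1 = 214.2 kN = 2.142×10^5 N
From P_cr = π²EI/(K·L)²:  L = (1/K)·√(π²EI/P_cr) = (1/2)·√(π²×2.09×10^11×1.398×10^-7/2.142×10^5)
L = 0.580 m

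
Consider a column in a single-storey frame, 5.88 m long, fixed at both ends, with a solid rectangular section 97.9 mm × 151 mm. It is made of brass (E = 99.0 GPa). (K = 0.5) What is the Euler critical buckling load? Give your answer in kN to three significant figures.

P_cr ≈ 1330 kN

Buckling occurs about the weak axis: I_min = h·b³/12 with b = 97.9 mm (the shorter side).
I_min = 151×97.9³/12 = 1.181×10^7 mm⁴
I = 1.181×10^7 mm⁴ = 1.181×10^-5 m⁴
Effective length L_e = K·L = 0.5 × 5.88 = 2.940 m
P_cr = π²EI / L_e² = π² × 99.0×10⁹ × 1.181×10^-5 / 2.940² = 1.335×10^6 N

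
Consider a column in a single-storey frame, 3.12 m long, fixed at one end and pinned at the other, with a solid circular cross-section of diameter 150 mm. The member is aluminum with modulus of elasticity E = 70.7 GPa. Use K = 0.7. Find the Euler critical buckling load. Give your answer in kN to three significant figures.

I = πd⁴/64 = π×150⁴/64 = 2.485×10^7 mm⁴
I = 2.485×10^7 mm⁴ = 2.485×10^-5 m⁴
Effective length L_e = K·L = 0.7 × 3.12 = 2.184 m
P_cr = π²EI / L_e² = π² × 70.7×10⁹ × 2.485×10^-5 / 2.184² = 3.635×10^6 N

P_cr ≈ 3640 kN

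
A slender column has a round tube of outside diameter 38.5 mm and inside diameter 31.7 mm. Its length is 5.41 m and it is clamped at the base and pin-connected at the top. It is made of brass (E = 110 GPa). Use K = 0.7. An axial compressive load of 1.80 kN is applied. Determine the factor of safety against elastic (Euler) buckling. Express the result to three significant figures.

d_o = 38.5 mm, d_i = 31.7 mm
I = π(d_o⁴ − d_i⁴)/64 = π(38.5⁴ − 31.70⁴)/64 = 5.828×10^4 mm⁴
I = 5.828×10^4 mm⁴ = 5.828×10^-8 m⁴
Effective length L_e = K·L = 0.7 × 5.41 = 3.787 m
P_cr = π²EI / L_e² = π² × 110×10⁹ × 5.828×10^-8 / 3.787² = 4.412×10^3 N
Factor of safety n = P_cr / P = 4.4118 / 1.80 = 2.45

n ≈ 2.45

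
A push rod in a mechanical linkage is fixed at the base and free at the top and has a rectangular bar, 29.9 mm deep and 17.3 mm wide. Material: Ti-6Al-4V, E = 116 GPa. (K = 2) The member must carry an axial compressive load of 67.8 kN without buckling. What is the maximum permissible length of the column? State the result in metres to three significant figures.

L_max ≈ 0.233 m

Buckling occurs about the weak axis: I_min = h·b³/12 with b = 17.3 mm (the shorter side).
I_min = 29.9×17.3³/12 = 1.290×10^4 mm⁴
I = 1.290×10^-8 m⁴
At the buckling limit P_cr = P = 6.780×10^4 N
From P_cr = π²EI/(K·L)²:  L = (1/K)·√(π²EI/P_cr) = (1/2)·√(π²×1.16×10^11×1.290×10^-8/6.780×10^4)
L = 0.233 m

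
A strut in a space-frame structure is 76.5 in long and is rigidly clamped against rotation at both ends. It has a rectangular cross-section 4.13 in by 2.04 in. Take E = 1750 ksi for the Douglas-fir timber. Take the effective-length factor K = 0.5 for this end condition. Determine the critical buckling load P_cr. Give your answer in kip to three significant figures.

P_cr ≈ 34.5 kip

Buckling occurs about the weak axis: I_min = h·b³/12 with b = 2.04 in (the shorter side).
I_min = 4.13×2.04³/12 = 2.922 in⁴
Effective length L_e = K·L = 0.5 × 76.5 = 38.25 in
P_cr = π²EI / L_e² = π² × 1750×10³ × 2.922 / 38.25² = 3.449×10^4 lb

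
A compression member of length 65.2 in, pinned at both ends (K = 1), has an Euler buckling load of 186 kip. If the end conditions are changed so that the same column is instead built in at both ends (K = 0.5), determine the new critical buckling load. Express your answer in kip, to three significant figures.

P_cr ∝ 1/K², so P_cr,new = P_cr,old × (K_old/K_new)² = 186 × (1/0.5)²
= 186 × 4.000 = 744 kip

P_cr ≈ 744 kip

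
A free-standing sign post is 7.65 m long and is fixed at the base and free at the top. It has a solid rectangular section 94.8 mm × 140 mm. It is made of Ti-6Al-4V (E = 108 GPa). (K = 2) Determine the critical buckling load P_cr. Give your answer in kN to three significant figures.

P_cr ≈ 45.3 kN

Buckling occurs about the weak axis: I_min = h·b³/12 with b = 94.8 mm (the shorter side).
I_min = 140×94.8³/12 = 9.940×10^6 mm⁴
I = 9.940×10^6 mm⁴ = 9.940×10^-6 m⁴
Effective length L_e = K·L = 2 × 7.65 = 15.30 m
P_cr = π²EI / L_e² = π² × 108×10⁹ × 9.940×10^-6 / 15.30² = 4.526×10^4 N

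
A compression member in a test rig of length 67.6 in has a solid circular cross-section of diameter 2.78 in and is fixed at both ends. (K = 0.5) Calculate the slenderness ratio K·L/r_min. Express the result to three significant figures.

For a solid circle r = d/4 = 2.78/4 = 0.6950 in
L_e = K·L = 0.5 × 67.6 = 33.80 in
λ = L_e / r_min = 33.800 / 0.6950 = 48.6

λ ≈ 48.6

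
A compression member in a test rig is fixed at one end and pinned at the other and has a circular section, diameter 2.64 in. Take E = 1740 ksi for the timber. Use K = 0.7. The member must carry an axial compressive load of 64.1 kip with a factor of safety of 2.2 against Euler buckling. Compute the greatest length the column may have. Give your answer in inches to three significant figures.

I = πd⁴/64 = π×2.64⁴/64 = 2.384 in⁴
Required critical load P_cr = n·P = 2.2 × 64.1 = 141.0 kip = 1.410×10^5 lb
From P_cr = π²EI/(K·L)²:  L = (1/K)·√(π²EI/P_cr) = (1/0.7)·√(π²×1.74×10^6×2.384/1.410×10^5)
L = 24.3 in

L_max ≈ 24.3 in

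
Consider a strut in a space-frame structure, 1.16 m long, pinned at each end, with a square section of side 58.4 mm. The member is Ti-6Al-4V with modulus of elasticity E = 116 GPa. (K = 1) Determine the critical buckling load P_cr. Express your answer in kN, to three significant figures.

P_cr ≈ 825 kN

I = a⁴/12 = 58.4⁴/12 = 9.693×10^5 mm⁴
I = 9.693×10^5 mm⁴ = 9.693×10^-7 m⁴
Effective length L_e = K·L = 1 × 1.16 = 1.160 m
P_cr = π²EI / L_e² = π² × 116×10⁹ × 9.693×10^-7 / 1.160² = 8.247×10^5 N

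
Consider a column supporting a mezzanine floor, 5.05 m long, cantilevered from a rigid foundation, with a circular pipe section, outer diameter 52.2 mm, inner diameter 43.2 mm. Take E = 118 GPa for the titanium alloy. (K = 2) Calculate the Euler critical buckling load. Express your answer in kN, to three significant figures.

P_cr ≈ 2.21 kN

d_o = 52.2 mm, d_i = 43.2 mm
I = π(d_o⁴ − d_i⁴)/64 = π(52.2⁴ − 43.20⁴)/64 = 1.935×10^5 mm⁴
I = 1.935×10^5 mm⁴ = 1.935×10^-7 m⁴
Effective length L_e = K·L = 2 × 5.05 = 10.10 m
P_cr = π²EI / L_e² = π² × 118×10⁹ × 1.935×10^-7 / 10.10² = 2.209×10^3 N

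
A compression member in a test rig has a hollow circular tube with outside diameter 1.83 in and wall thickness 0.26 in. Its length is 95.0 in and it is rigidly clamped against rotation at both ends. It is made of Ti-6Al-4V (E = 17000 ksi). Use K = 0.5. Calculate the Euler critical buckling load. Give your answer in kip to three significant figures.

Inner diameter d_i = 1.83 − 2×0.26 = 1.310 in
I = π(d_o⁴ − d_i⁴)/64 = π(1.83⁴ − 1.310⁴)/64 = 0.4060 in⁴
Effective length L_e = K·L = 0.5 × 95.0 = 47.50 in
P_cr = π²EI / L_e² = π² × 17000×10³ × 0.4060 / 47.50² = 3.019×10^4 lb

P_cr ≈ 30.2 kip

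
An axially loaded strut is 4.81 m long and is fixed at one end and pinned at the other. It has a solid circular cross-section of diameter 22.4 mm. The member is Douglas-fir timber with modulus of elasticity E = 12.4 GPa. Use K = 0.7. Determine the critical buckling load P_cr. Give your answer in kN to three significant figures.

I = πd⁴/64 = π×22.4⁴/64 = 1.236×10^4 mm⁴
I = 1.236×10^4 mm⁴ = 1.236×10^-8 m⁴
Effective length L_e = K·L = 0.7 × 4.81 = 3.367 m
P_cr = π²EI / L_e² = π² × 12.4×10⁹ × 1.236×10^-8 / 3.367² = 133.4 N

P_cr ≈ 0.133 kN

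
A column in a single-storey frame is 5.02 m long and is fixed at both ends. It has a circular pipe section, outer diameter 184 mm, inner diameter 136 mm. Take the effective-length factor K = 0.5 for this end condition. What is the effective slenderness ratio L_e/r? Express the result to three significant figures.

λ ≈ 43.9

d_o = 184 mm, d_i = 136 mm
I = π(d_o⁴ − d_i⁴)/64 = π(184⁴ − 136.0⁴)/64 = 3.947×10^7 mm⁴
A = 1.206×10^4 mm²;  r_min = √(I/A) = √(3.947×10^7/1.206×10^4) = 57.20 mm
L_e = K·L = 0.5 × 5.02 m = 2.510 m = 2510.0 mm
λ = L_e / r_min = 2510.0 / 57.20 = 43.9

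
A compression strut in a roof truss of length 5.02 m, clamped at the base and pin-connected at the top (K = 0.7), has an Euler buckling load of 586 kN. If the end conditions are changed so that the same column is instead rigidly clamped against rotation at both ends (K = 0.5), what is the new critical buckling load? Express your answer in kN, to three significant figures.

P_cr ∝ 1/K², so P_cr,new = P_cr,old × (K_old/K_new)² = 586 × (0.7/0.5)²
= 586 × 1.960 = 1150 kN

P_cr ≈ 1150 kN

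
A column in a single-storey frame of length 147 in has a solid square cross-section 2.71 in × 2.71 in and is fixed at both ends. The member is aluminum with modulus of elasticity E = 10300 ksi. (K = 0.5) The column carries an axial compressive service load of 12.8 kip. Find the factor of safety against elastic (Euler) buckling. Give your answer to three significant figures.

n ≈ 6.61

I = a⁴/12 = 2.71⁴/12 = 4.495 in⁴
Effective length L_e = K·L = 0.5 × 147 = 73.50 in
P_cr = π²EI / L_e² = π² × 10300×10³ × 4.495 / 73.50² = 8.458×10^4 lb
Factor of safety n = P_cr / P = 84.578 / 12.8 = 6.61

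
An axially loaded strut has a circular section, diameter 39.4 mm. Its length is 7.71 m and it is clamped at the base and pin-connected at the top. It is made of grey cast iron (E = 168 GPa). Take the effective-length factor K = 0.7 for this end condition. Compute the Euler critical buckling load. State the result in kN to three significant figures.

I = πd⁴/64 = π×39.4⁴/64 = 1.183×10^5 mm⁴
I = 1.183×10^5 mm⁴ = 1.183×10^-7 m⁴
Effective length L_e = K·L = 0.7 × 7.71 = 5.397 m
P_cr = π²EI / L_e² = π² × 168×10⁹ × 1.183×10^-7 / 5.397² = 6.734×10^3 N

P_cr ≈ 6.73 kN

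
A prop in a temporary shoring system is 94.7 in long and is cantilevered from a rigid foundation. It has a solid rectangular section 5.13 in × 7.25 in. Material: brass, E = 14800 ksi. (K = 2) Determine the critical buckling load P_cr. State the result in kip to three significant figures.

P_cr ≈ 332 kip

Buckling occurs about the weak axis: I_min = h·b³/12 with b = 5.13 in (the shorter side).
I_min = 7.25×5.13³/12 = 81.57 in⁴
Effective length L_e = K·L = 2 × 94.7 = 189.4 in
P_cr = π²EI / L_e² = π² × 14800×10³ × 81.57 / 189.4² = 3.321×10^5 lb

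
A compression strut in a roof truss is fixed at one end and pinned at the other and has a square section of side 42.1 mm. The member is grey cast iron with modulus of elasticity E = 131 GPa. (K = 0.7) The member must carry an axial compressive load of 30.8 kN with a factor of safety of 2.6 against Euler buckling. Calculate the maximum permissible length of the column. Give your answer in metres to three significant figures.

L_max ≈ 2.94 m

I = a⁴/12 = 42.1⁴/12 = 2.618×10^5 mm⁴
I = 2.618×10^-7 m⁴
Required critical load P_cr = n·P = 2.6 × 30.8 = 80.08 kN = 8.008×10^4 N
From P_cr = π²EI/(K·L)²:  L = (1/K)·√(π²EI/P_cr) = (1/0.7)·√(π²×1.31×10^11×2.618×10^-7/8.008×10^4)
L = 2.94 m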